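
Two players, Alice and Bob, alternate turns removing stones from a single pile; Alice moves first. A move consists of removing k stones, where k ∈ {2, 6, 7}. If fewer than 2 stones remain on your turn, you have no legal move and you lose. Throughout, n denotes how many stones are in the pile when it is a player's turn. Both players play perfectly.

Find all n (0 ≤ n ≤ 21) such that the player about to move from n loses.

0, 1, 4, 5, 9, 13, 14, 17, 18

Work bottom-up. With no move the player to move loses. Otherwise the position is W if at least one move leads to an L position for the opponent, and L if every move leads to a W.
n=0: no move → L
n=1: no move → L
n=2: W (go to 0, an L position)
n=3: W (go to 1, an L position)
n=4: L (sole option 2(W) is W)
n=5: L (sole option 3(W) is W)
n=6: W (go to 4, an L position)
n=7: W (go to 5, an L position)
n=8: W (go to 1, an L position)
n=9: L (options 7(W), 3(W), 2(W) are all W)
n=10: W (go to 4, an L position)
n=11: W (go to 9, an L position)
n=12: W (go to 5, an L position)
n=13: L (options 11(W), 7(W), 6(W) are all W)
n=14: L (options 12(W), 8(W), 7(W) are all W)
n=15: W (go to 13, an L position)
n=16: W (go to 14, an L position)
n=17: L (options 15(W), 11(W), 10(W) are all W)
n=18: L (options 16(W), 12(W), 11(W) are all W)
n=19: W (go to 17, an L position)
n=20: W (go to 18, an L position)
n=21: W (go to 14, an L position)
The losing starting values of n are exactly the entries labelled L in this table (9 of them).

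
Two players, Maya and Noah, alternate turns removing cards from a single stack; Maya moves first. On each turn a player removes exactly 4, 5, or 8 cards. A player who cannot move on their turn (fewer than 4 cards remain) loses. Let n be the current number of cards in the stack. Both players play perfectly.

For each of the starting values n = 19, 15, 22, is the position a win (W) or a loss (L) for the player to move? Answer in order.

Label each position W (a win for the player to move) or L (a loss). A position with no legal move is L; any other position is W exactly when some move reaches an L, and L when every move reaches a W.
n=0: no move → L
n=1: no move → L
n=2: no move → L
n=3: no move → L
n=4: reaches L-position 0 → W
n=5: reaches L-position 1 → W
n=6: reaches L-position 2 → W
n=7: reaches L-position 3 → W
n=8: reaches L-position 3 → W
n=9: reaches L-position 1 → W
n=10: reaches L-position 2 → W
n=11: reaches L-position 3 → W
n=12: only reaches 8(W), 7(W), 4(W), all W → L
n=13: only reaches 9(W), 8(W), 5(W), all W → L
n=14: only reaches 10(W), 9(W), 6(W), all W → L
n=15: only reaches 11(W), 10(W), 7(W), all W → L
n=16: reaches L-position 12 → W
n=17: reaches L-position 13 → W
n=18: reaches L-position 14 → W
n=19: reaches L-position 15 → W
n=20: reaches L-position 15 → W
n=21: reaches L-position 13 → W
n=22: reaches L-position 14 → W

19: W, 15: L, 22: W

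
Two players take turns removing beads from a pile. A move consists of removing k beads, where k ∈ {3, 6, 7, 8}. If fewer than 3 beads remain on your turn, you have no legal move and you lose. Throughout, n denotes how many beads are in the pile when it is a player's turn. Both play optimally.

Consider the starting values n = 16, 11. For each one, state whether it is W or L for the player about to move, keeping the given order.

16: W, 11: L

Build the W/L table. Terminal = L. A non-terminal position is W if it has a move to some L; otherwise it is L.
n=0: no move → L
n=1: no move → L
n=2: no move → L
n=3: can move to 0, which is L ⇒ W
n=4: can move to 1, which is L ⇒ W
n=5: can move to 2, which is L ⇒ W
n=6: can move to 0, which is L ⇒ W
n=7: can move to 1, which is L ⇒ W
n=8: can move to 2, which is L ⇒ W
n=9: can move to 2, which is L ⇒ W
n=10: can move to 2, which is L ⇒ W
n=11: moves to 8(W), 5(W), 4(W), 3(W); every one is W ⇒ L
n=12: moves to 9(W), 6(W), 5(W), 4(W); every one is W ⇒ L
n=13: moves to 10(W), 7(W), 6(W), 5(W); every one is W ⇒ L
n=14: can move to 11, which is L ⇒ W
n=15: can move to 12, which is L ⇒ W
n=16: can move to 13, which is L ⇒ W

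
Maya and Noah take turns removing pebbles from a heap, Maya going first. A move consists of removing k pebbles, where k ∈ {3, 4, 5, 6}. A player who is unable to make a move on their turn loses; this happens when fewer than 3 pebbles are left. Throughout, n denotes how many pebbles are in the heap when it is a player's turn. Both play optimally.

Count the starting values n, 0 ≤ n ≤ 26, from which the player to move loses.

9

Work bottom-up. With no move the player to move loses. Otherwise the position is W if at least one move leads to an L position for the opponent, and L if every move leads to a W.
n=0: no move → L
n=1: no move → L
n=2: no move → L
n=3: →0(L), so W
n=4: →1(L), so W
n=5: →2(L), so W
n=6: →2(L), so W
n=7: →2(L), so W
n=8: →2(L), so W
n=9: →6(W), 5(W), 4(W), 3(W) — all W, so L
n=10: →7(W), 6(W), 5(W), 4(W) — all W, so L
n=11: →8(W), 7(W), 6(W), 5(W) — all W, so L
n=12: →9(L), so W
n=13: →10(L), so W
n=14: →11(L), so W
n=15: →11(L), so W
n=16: →11(L), so W
n=17: →11(L), so W
n=18: →15(W), 14(W), 13(W), 12(W) — all W, so L
n=19: →16(W), 15(W), 14(W), 13(W) — all W, so L
n=20: →17(W), 16(W), 15(W), 14(W) — all W, so L
n=21: →18(L), so W
n=22: →19(L), so W
n=23: →20(L), so W
n=24: →20(L), so W
n=25: →20(L), so W
n=26: →20(L), so W
L entries with 0 ≤ n ≤ 26: n = 0, 1, 2, 9, 10, 11, 18, 19, 20; that makes 9.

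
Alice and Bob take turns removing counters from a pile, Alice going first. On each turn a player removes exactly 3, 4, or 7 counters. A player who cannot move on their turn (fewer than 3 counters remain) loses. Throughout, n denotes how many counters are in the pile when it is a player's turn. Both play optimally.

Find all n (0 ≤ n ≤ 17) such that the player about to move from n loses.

Use the standard recursion: the mover loses at a terminal position; elsewhere, the mover wins exactly when some move hands the opponent an L position.
n=0: no move → L
n=1: no move → L
n=2: no move → L
n=3: →0(L), so W
n=4: →1(L), so W
n=5: →2(L), so W
n=6: →2(L), so W
n=7: →0(L), so W
n=8: →1(L), so W
n=9: →2(L), so W
n=10: →7(W), 6(W), 3(W) — all W, so L
n=11: →8(W), 7(W), 4(W) — all W, so L
n=12: →9(W), 8(W), 5(W) — all W, so L
n=13: →10(L), so W
n=14: →11(L), so W
n=15: →12(L), so W
n=16: →12(L), so W
n=17: →10(L), so W
Reading off the rows marked L gives the requested list; there are 6 such values of n.

0, 1, 2, 10, 11, 12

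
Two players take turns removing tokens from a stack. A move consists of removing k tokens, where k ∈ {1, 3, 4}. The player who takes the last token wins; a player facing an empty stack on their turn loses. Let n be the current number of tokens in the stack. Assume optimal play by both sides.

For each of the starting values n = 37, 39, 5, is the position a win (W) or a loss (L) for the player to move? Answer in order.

Build the W/L table. Terminal = L. A non-terminal position is W if it has a move to some L; otherwise it is L.
n=0: no move → L
n=1: reaches L-position 0 → W
n=2: only reaches 1(W), which is W → L
n=3: reaches L-position 2 → W
n=4: reaches L-position 0 → W
n=5: reaches L-position 2 → W
n=6: reaches L-position 2 → W
n=7: only reaches 6(W), 4(W), 3(W), all W → L
n=8: reaches L-position 7 → W
n=9: only reaches 8(W), 6(W), 5(W), all W → L
n=10: reaches L-position 9 → W
n=11: reaches L-position 7 → W
n=12: reaches L-position 9 → W
n=13: reaches L-position 9 → W
n=14: only reaches 13(W), 11(W), 10(W), all W → L
n=15: reaches L-position 14 → W
n=16: only reaches 15(W), 13(W), 12(W), all W → L
n=17: reaches L-position 16 → W
n=18: reaches L-position 14 → W
n=19: reaches L-position 16 → W
n=20: reaches L-position 16 → W
n=21: only reaches 20(W), 18(W), 17(W), all W → L
n=22: reaches L-position 21 → W
n=23: only reaches 22(W), 20(W), 19(W), all W → L
n=24: reaches L-position 23 → W
n=25: reaches L-position 21 → W
n=26: reaches L-position 23 → W
n=27: reaches L-position 23 → W
n=28: only reaches 27(W), 25(W), 24(W), all W → L
n=29: reaches L-position 28 → W
n=30: only reaches 29(W), 27(W), 26(W), all W → L
n=31: reaches L-position 30 → W
n=32: reaches L-position 28 → W
n=33: reaches L-position 30 → W
n=34: reaches L-position 30 → W
n=35: only reaches 34(W), 32(W), 31(W), all W → L
n=36: reaches L-position 35 → W
n=37: only reaches 36(W), 34(W), 33(W), all W → L
n=38: reaches L-position 37 → W
n=39: reaches L-position 35 → W

37: L, 39: W, 5: W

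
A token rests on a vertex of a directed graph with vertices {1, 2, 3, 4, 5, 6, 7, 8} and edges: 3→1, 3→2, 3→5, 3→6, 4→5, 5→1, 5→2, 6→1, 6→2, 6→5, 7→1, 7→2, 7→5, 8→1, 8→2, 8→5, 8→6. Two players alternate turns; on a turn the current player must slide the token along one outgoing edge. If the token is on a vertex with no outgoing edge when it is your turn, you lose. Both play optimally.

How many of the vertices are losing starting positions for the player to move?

Compute win/loss labels from the base case upward. A position with no move is L. Any other position is W if it can reach an L in one move, else L.
Every edge goes from a vertex to one that appears earlier in the order 2, 1, 5, 7, 6, 3, 4, 8, so processing vertices in that order labels each vertex after all of its successors.
2: no outgoing edge → L
1: no outgoing edge → L
5: W (go to 1, an L position)
7: W (go to 1, an L position)
6: W (go to 1, an L position)
3: W (go to 1, an L position)
4: L (sole option 5(W) is W)
8: W (go to 1, an L position)
The L vertices are 1, 2, 4; that is 3 in all.

3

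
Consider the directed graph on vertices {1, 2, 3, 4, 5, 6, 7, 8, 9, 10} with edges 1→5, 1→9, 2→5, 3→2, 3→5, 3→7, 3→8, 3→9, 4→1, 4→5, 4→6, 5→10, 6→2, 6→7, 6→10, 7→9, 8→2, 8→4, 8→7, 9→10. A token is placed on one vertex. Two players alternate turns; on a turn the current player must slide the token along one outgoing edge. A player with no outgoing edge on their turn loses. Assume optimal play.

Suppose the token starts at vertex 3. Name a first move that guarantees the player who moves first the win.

Move to 7.

Label each position W (a win for the player to move) or L (a loss). A position with no legal move is L; any other position is W exactly when some move reaches an L, and L when every move reaches a W.
Every edge goes from a vertex to one that appears earlier in the order 10, 9, 5, 1, 2, 7, 6, 4, 8, 3, so processing vertices in that order labels each vertex after all of its successors.
10: no outgoing edge → L
9: W (go to 10, an L position)
5: W (go to 10, an L position)
1: L (options 5(W), 9(W) are all W)
2: L (sole option 5(W) is W)
7: L (sole option 9(W) is W)
6: W (go to 7, an L position)
4: W (go to 1, an L position)
8: W (go to 7, an L position)
3: W (go to 7, an L position)
From 3, the L positions reachable in one move are: 7, 2. Any move reaching one of these is winning.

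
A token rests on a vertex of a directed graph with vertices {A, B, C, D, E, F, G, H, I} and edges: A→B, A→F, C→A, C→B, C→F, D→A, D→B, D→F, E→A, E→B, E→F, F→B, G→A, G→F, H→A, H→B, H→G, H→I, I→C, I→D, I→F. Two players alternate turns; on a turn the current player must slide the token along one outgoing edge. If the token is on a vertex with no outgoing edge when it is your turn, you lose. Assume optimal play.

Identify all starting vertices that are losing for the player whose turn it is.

Use the standard recursion: the mover loses at a terminal position; elsewhere, the mover wins exactly when some move hands the opponent an L position.
Every edge goes from a vertex to one that appears earlier in the order B, F, A, D, C, G, I, H, E, so processing vertices in that order labels each vertex after all of its successors.
B: no outgoing edge → L
F: W (go to B, an L position)
A: W (go to B, an L position)
D: W (go to B, an L position)
C: W (go to B, an L position)
G: L (options A(W), F(W) are all W)
I: L (options C(W), D(W), F(W) are all W)
H: W (go to I, an L position)
E: W (go to B, an L position)
Reading off the rows marked L gives the requested list; there are 3 such vertices.

B, G, I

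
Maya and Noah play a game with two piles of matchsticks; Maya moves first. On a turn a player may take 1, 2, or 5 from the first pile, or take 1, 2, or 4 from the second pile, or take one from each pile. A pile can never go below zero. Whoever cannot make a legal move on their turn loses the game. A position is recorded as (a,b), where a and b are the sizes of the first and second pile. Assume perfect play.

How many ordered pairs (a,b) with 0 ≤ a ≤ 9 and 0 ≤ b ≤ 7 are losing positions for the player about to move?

27

Label each position W (a win for the player to move) or L (a loss). A position with no legal move is L; any other position is W exactly when some move reaches an L, and L when every move reaches a W.
Every move lowers a or b (never raises either), so fill the grid row by row in increasing a, and left to right within a row: each cell's successors are then already labelled.
      b=0  b=1  b=2  b=3  b=4  b=5  b=6  b=7
a=0:    L    W    W    L    W    W    L    W
a=1:    W    W    L    W    W    L    W    W
a=2:    W    L    W    W    L    W    W    L
a=3:    L    W    W    L    W    W    L    W
a=4:    W    W    L    W    W    L    W    W
a=5:    W    L    W    W    L    W    W    L
a=6:    L    W    W    L    W    W    L    W
a=7:    W    W    L    W    W    L    W    W
a=8:    W    L    W    W    L    W    W    L
a=9:    L    W    W    L    W    W    L    W
Cells with no legal move (terminal, hence L): (0,0).
The remaining L cells, each justified by listing all of its moves:
(0,3): moves to (0,2)(W), (0,1)(W); every one is W ⇒ L
(0,6): moves to (0,5)(W), (0,4)(W), (0,2)(W); every one is W ⇒ L
(1,2): moves to (0,2)(W), (1,1)(W), (1,0)(W), (0,1)(W); every one is W ⇒ L
(1,5): moves to (0,5)(W), (1,4)(W), (1,3)(W), (1,1)(W), (0,4)(W); every one is W ⇒ L
(2,1): moves to (1,1)(W), (0,1)(W), (2,0)(W), (1,0)(W); every one is W ⇒ L
(2,4): moves to (1,4)(W), (0,4)(W), (2,3)(W), (2,2)(W), (2,0)(W), (1,3)(W); every one is W ⇒ L
(2,7): moves to (1,7)(W), (0,7)(W), (2,6)(W), (2,5)(W), (2,3)(W), (1,6)(W); every one is W ⇒ L
(3,0): moves to (2,0)(W), (1,0)(W); every one is W ⇒ L
(3,3): moves to (2,3)(W), (1,3)(W), (3,2)(W), (3,1)(W), (2,2)(W); every one is W ⇒ L
(3,6): moves to (2,6)(W), (1,6)(W), (3,5)(W), (3,4)(W), (3,2)(W), (2,5)(W); every one is W ⇒ L
(4,2): moves to (3,2)(W), (2,2)(W), (4,1)(W), (4,0)(W), (3,1)(W); every one is W ⇒ L
(4,5): moves to (3,5)(W), (2,5)(W), (4,4)(W), (4,3)(W), (4,1)(W), (3,4)(W); every one is W ⇒ L
(5,1): moves to (4,1)(W), (3,1)(W), (0,1)(W), (5,0)(W), (4,0)(W); every one is W ⇒ L
(5,4): moves to (4,4)(W), (3,4)(W), (0,4)(W), (5,3)(W), (5,2)(W), (5,0)(W), (4,3)(W); every one is W ⇒ L
(5,7): moves to (4,7)(W), (3,7)(W), (0,7)(W), (5,6)(W), (5,5)(W), (5,3)(W), (4,6)(W); every one is W ⇒ L
(6,0): moves to (5,0)(W), (4,0)(W), (1,0)(W); every one is W ⇒ L
(6,3): moves to (5,3)(W), (4,3)(W), (1,3)(W), (6,2)(W), (6,1)(W), (5,2)(W); every one is W ⇒ L
(6,6): moves to (5,6)(W), (4,6)(W), (1,6)(W), (6,5)(W), (6,4)(W), (6,2)(W), (5,5)(W); every one is W ⇒ L
(7,2): moves to (6,2)(W), (5,2)(W), (2,2)(W), (7,1)(W), (7,0)(W), (6,1)(W); every one is W ⇒ L
(7,5): moves to (6,5)(W), (5,5)(W), (2,5)(W), (7,4)(W), (7,3)(W), (7,1)(W), (6,4)(W); every one is W ⇒ L
(8,1): moves to (7,1)(W), (6,1)(W), (3,1)(W), (8,0)(W), (7,0)(W); every one is W ⇒ L
(8,4): moves to (7,4)(W), (6,4)(W), (3,4)(W), (8,3)(W), (8,2)(W), (8,0)(W), (7,3)(W); every one is W ⇒ L
(8,7): moves to (7,7)(W), (6,7)(W), (3,7)(W), (8,6)(W), (8,5)(W), (8,3)(W), (7,6)(W); every one is W ⇒ L
(9,0): moves to (8,0)(W), (7,0)(W), (4,0)(W); every one is W ⇒ L
(9,3): moves to (8,3)(W), (7,3)(W), (4,3)(W), (9,2)(W), (9,1)(W), (8,2)(W); every one is W ⇒ L
(9,6): moves to (8,6)(W), (7,6)(W), (4,6)(W), (9,5)(W), (9,4)(W), (9,2)(W), (8,5)(W); every one is W ⇒ L
Every other cell has at least one move into one of the L cells above, so it is W.
L cells per row: a=0: 3, a=1: 2, a=2: 3, a=3: 3, a=4: 2, a=5: 3, a=6: 3, a=7: 2, a=8: 3, a=9: 3; total 27.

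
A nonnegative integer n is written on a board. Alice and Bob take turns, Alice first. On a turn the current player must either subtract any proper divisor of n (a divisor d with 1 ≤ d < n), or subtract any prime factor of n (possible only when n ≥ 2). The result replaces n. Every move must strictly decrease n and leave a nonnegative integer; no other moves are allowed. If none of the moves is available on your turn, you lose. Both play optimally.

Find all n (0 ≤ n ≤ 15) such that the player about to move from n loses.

Positions with no move are L. A position that does have a move is losing for the player to move precisely when every available move leads to a winning position for the opponent. Fill in the labels:
n=0: no move → L
n=1: no move → L
n=2: can move to 0, which is L ⇒ W
n=3: can move to 0, which is L ⇒ W
n=4: moves to 2(W), 3(W); every one is W ⇒ L
n=5: can move to 0, which is L ⇒ W
n=6: can move to 4, which is L ⇒ W
n=7: can move to 0, which is L ⇒ W
n=8: can move to 4, which is L ⇒ W
n=9: moves to 6(W), 8(W); every one is W ⇒ L
n=10: can move to 9, which is L ⇒ W
n=11: can move to 0, which is L ⇒ W
n=12: can move to 9, which is L ⇒ W
n=13: can move to 0, which is L ⇒ W
n=14: moves to 7(W), 12(W), 13(W); every one is W ⇒ L
n=15: can move to 14, which is L ⇒ W
Reading off the rows marked L gives the requested list; there are 5 such values of n.

0, 1, 4, 9, 14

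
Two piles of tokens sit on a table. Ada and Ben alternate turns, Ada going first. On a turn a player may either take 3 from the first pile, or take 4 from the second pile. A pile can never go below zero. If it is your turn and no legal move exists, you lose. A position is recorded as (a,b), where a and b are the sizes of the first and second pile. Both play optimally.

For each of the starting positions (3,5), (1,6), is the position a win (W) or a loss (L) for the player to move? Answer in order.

Compute win/loss labels from the base case upward. A position with no move is L. Any other position is W if it can reach an L in one move, else L.
No move ever increases a pile, so every position that can arise here has a ≤ 3 and b ≤ 6; it is enough to label the cells with 0 ≤ a ≤ 3 and 0 ≤ b ≤ 6.
Every move lowers a or b (never raises either), so fill the grid row by row in increasing a, and left to right within a row: each cell's successors are then already labelled.
      b=0  b=1  b=2  b=3  b=4  b=5  b=6
a=0:    L    L    L    L    W    W    W
a=1:    L    L    L    L    W    W    W
a=2:    L    L    L    L    W    W    W
a=3:    W    W    W    W    L    L    L
Cells with no legal move (terminal, hence L): (0,0), (0,1), (0,2), (0,3), (1,0), (1,1), (1,2), (1,3), (2,0), (2,1), (2,2), (2,3).
The remaining L cells, each justified by listing all of its moves:
(3,4): moves to (0,4)(W), (3,0)(W); every one is W ⇒ L
(3,5): moves to (0,5)(W), (3,1)(W); every one is W ⇒ L
(3,6): moves to (0,6)(W), (3,2)(W); every one is W ⇒ L
Every other cell has at least one move into one of the L cells above, so it is W.
(3,5): one of the L cells justified above, so L
(1,6): the move to (1,2) reaches an L cell, so W

(3,5): L, (1,6): W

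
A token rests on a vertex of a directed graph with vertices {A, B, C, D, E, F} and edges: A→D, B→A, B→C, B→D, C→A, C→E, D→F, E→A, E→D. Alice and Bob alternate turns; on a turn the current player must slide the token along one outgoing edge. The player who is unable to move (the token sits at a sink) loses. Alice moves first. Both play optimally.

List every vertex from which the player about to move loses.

A, F

Compute win/loss labels from the base case upward. A position with no move is L. Any other position is W if it can reach an L in one move, else L.
Every edge goes from a vertex to one that appears earlier in the order F, D, A, E, C, B, so processing vertices in that order labels each vertex after all of its successors.
F: no outgoing edge → L
D: reaches L-position F → W
A: only reaches D(W), which is W → L
E: reaches L-position A → W
C: reaches L-position A → W
B: reaches L-position A → W
The losing starting vertices are exactly the entries labelled L in this table (2 of them).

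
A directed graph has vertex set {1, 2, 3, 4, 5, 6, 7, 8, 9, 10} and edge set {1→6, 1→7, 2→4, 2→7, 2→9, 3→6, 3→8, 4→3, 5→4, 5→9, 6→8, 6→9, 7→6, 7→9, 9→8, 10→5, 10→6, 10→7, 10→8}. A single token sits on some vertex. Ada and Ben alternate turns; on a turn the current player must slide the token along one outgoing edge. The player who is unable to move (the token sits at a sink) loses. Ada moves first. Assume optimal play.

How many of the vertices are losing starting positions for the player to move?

3

Positions with no move are L. A position that does have a move is losing for the player to move precisely when every available move leads to a winning position for the opponent. Fill in the labels:
Every edge goes from a vertex to one that appears earlier in the order 8, 9, 6, 3, 4, 7, 5, 10, 1, 2, so processing vertices in that order labels each vertex after all of its successors.
8: no outgoing edge → L
9: W (go to 8, an L position)
6: W (go to 8, an L position)
3: W (go to 8, an L position)
4: L (sole option 3(W) is W)
7: L (options 6(W), 9(W) are all W)
5: W (go to 4, an L position)
10: W (go to 7, an L position)
1: W (go to 7, an L position)
2: W (go to 7, an L position)
The L vertices are 4, 7, 8; that is 3 in all.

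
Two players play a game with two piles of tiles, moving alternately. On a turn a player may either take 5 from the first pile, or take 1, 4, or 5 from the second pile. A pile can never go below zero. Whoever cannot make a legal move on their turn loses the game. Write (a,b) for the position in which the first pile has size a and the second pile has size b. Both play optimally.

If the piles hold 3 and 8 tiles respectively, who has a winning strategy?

The second player wins.

Label each position W (a win for the player to move) or L (a loss). A position with no legal move is L; any other position is W exactly when some move reaches an L, and L when every move reaches a W.
No move ever increases a pile, so every position that can arise here has a ≤ 3 and b ≤ 8; it is enough to label the cells with 0 ≤ a ≤ 3 and 0 ≤ b ≤ 8.
Every move lowers a or b (never raises either), so fill the grid row by row in increasing a, and left to right within a row: each cell's successors are then already labelled.
      b=0  b=1  b=2  b=3  b=4  b=5  b=6  b=7  b=8
a=0:    L    W    L    W    W    W    W    W    L
a=1:    L    W    L    W    W    W    W    W    L
a=2:    L    W    L    W    W    W    W    W    L
a=3:    L    W    L    W    W    W    W    W    L
Cells with no legal move (terminal, hence L): (0,0), (1,0), (2,0), (3,0).
The remaining L cells, each justified by listing all of its moves:
(0,2): only reaches (0,1)(W), which is W → L
(0,8): only reaches (0,7)(W), (0,4)(W), (0,3)(W), all W → L
(1,2): only reaches (1,1)(W), which is W → L
(1,8): only reaches (1,7)(W), (1,4)(W), (1,3)(W), all W → L
(2,2): only reaches (2,1)(W), which is W → L
(2,8): only reaches (2,7)(W), (2,4)(W), (2,3)(W), all W → L
(3,2): only reaches (3,1)(W), which is W → L
(3,8): only reaches (3,7)(W), (3,4)(W), (3,3)(W), all W → L
Every other cell has at least one move into one of the L cells above, so it is W.
Every move from (3,8) reaches a W position, so the mover loses.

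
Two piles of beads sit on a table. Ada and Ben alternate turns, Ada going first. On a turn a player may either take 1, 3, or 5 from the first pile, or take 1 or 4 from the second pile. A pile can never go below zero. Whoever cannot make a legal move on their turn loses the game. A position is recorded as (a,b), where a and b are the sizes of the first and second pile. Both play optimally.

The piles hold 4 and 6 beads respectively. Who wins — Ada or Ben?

Ada wins.

Positions with no move are L. A position that does have a move is losing for the player to move precisely when every available move leads to a winning position for the opponent. Fill in the labels:
No move ever increases a pile, so every position that can arise here has a ≤ 4 and b ≤ 6; it is enough to label the cells with 0 ≤ a ≤ 4 and 0 ≤ b ≤ 6.
Every move lowers a or b (never raises either), so fill the grid row by row in increasing a, and left to right within a row: each cell's successors are then already labelled.
      b=0  b=1  b=2  b=3  b=4  b=5  b=6
a=0:    L    W    L    W    W    L    W
a=1:    W    L    W    L    W    W    L
a=2:    L    W    L    W    W    L    W
a=3:    W    L    W    L    W    W    L
a=4:    L    W    L    W    W    L    W
Cells with no legal move (terminal, hence L): (0,0).
The remaining L cells, each justified by listing all of its moves:
(0,2): the only move is to (0,1)(W), a W ⇒ L
(0,5): moves to (0,4)(W), (0,1)(W); every one is W ⇒ L
(1,1): moves to (0,1)(W), (1,0)(W); every one is W ⇒ L
(1,3): moves to (0,3)(W), (1,2)(W); every one is W ⇒ L
(1,6): moves to (0,6)(W), (1,5)(W), (1,2)(W); every one is W ⇒ L
(2,0): the only move is to (1,0)(W), a W ⇒ L
(2,2): moves to (1,2)(W), (2,1)(W); every one is W ⇒ L
(2,5): moves to (1,5)(W), (2,4)(W), (2,1)(W); every one is W ⇒ L
(3,1): moves to (2,1)(W), (0,1)(W), (3,0)(W); every one is W ⇒ L
(3,3): moves to (2,3)(W), (0,3)(W), (3,2)(W); every one is W ⇒ L
(3,6): moves to (2,6)(W), (0,6)(W), (3,5)(W), (3,2)(W); every one is W ⇒ L
(4,0): moves to (3,0)(W), (1,0)(W); every one is W ⇒ L
(4,2): moves to (3,2)(W), (1,2)(W), (4,1)(W); every one is W ⇒ L
(4,5): moves to (3,5)(W), (1,5)(W), (4,4)(W), (4,1)(W); every one is W ⇒ L
Every other cell has at least one move into one of the L cells above, so it is W.
The starting position (4,6) is W: Ada should move to (3,6), handing over an L position.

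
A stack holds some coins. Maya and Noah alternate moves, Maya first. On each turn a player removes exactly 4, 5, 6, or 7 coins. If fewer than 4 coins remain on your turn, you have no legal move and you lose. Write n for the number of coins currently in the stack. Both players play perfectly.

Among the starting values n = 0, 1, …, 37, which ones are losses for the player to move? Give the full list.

Compute win/loss labels from the base case upward. A position with no move is L. Any other position is W if it can reach an L in one move, else L.
n=0: no move → L
n=1: no move → L
n=2: no move → L
n=3: no move → L
n=4: reaches L-position 0 → W
n=5: reaches L-position 1 → W
n=6: reaches L-position 2 → W
n=7: reaches L-position 3 → W
n=8: reaches L-position 3 → W
n=9: reaches L-position 3 → W
n=10: reaches L-position 3 → W
n=11: only reaches 7(W), 6(W), 5(W), 4(W), all W → L
n=12: only reaches 8(W), 7(W), 6(W), 5(W), all W → L
n=13: only reaches 9(W), 8(W), 7(W), 6(W), all W → L
n=14: only reaches 10(W), 9(W), 8(W), 7(W), all W → L
n=15: reaches L-position 11 → W
n=16: reaches L-position 12 → W
n=17: reaches L-position 13 → W
n=18: reaches L-position 14 → W
n=19: reaches L-position 14 → W
n=20: reaches L-position 14 → W
n=21: reaches L-position 14 → W
n=22: only reaches 18(W), 17(W), 16(W), 15(W), all W → L
n=23: only reaches 19(W), 18(W), 17(W), 16(W), all W → L
n=24: only reaches 20(W), 19(W), 18(W), 17(W), all W → L
n=25: only reaches 21(W), 20(W), 19(W), 18(W), all W → L
n=26: reaches L-position 22 → W
n=27: reaches L-position 23 → W
n=28: reaches L-position 24 → W
n=29: reaches L-position 25 → W
n=30: reaches L-position 25 → W
n=31: reaches L-position 25 → W
n=32: reaches L-position 25 → W
n=33: only reaches 29(W), 28(W), 27(W), 26(W), all W → L
n=34: only reaches 30(W), 29(W), 28(W), 27(W), all W → L
n=35: only reaches 31(W), 30(W), 29(W), 28(W), all W → L
n=36: only reaches 32(W), 31(W), 30(W), 29(W), all W → L
n=37: reaches L-position 33 → W
Reading off the rows marked L gives the requested list; there are 16 such values of n.

0, 1, 2, 3, 11, 12, 13, 14, 22, 23, 24, 25, 33, 34, 35, 36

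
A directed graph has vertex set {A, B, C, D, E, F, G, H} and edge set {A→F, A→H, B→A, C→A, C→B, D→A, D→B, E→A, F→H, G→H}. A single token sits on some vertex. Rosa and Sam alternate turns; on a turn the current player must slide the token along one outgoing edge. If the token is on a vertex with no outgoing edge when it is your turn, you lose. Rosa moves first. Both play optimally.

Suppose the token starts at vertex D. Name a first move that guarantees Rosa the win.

Use the standard recursion: the mover loses at a terminal position; elsewhere, the mover wins exactly when some move hands the opponent an L position.
Every edge goes from a vertex to one that appears earlier in the order H, F, A, E, B, C, D, G, so processing vertices in that order labels each vertex after all of its successors.
H: no outgoing edge → L
F: W (go to H, an L position)
A: W (go to H, an L position)
E: L (sole option A(W) is W)
B: L (sole option A(W) is W)
C: W (go to B, an L position)
D: W (go to B, an L position)
G: W (go to H, an L position)
From D, the L positions reachable in one move are: B.

Move to B.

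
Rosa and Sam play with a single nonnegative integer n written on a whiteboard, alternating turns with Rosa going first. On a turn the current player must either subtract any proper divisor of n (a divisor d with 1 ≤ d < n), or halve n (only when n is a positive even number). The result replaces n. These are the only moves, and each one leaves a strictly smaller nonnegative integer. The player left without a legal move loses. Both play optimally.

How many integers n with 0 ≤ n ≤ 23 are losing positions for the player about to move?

Label each position W (a win for the player to move) or L (a loss). A position with no legal move is L; any other position is W exactly when some move reaches an L, and L when every move reaches a W.
n=0: no move → L
n=1: no move → L
n=2: →1(L), so W
n=3: →2(W) only, which is W, so L
n=4: →3(L), so W
n=5: →4(W) only, which is W, so L
n=6: →3(L), so W
n=7: →6(W) only, which is W, so L
n=8: →7(L), so W
n=9: →6(W), 8(W) — all W, so L
n=10: →5(L), so W
n=11: →10(W) only, which is W, so L
n=12: →9(L), so W
n=13: →12(W) only, which is W, so L
n=14: →7(L), so W
n=15: →10(W), 12(W), 14(W) — all W, so L
n=16: →15(L), so W
n=17: →16(W) only, which is W, so L
n=18: →9(L), so W
n=19: →18(W) only, which is W, so L
n=20: →15(L), so W
n=21: →14(W), 18(W), 20(W) — all W, so L
n=22: →11(L), so W
n=23: →22(W) only, which is W, so L
L entries with 0 ≤ n ≤ 23: n = 0, 1, 3, 5, 7, 9, 11, 13, 15, 17, 19, 21, 23; that makes 13.

13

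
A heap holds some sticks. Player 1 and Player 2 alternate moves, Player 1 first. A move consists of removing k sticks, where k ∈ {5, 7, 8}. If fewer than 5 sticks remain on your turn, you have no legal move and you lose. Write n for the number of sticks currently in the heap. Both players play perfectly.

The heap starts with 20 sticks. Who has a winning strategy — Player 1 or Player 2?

Player 1 wins.

Work bottom-up. With no move the player to move loses. Otherwise the position is W if at least one move leads to an L position for the opponent, and L if every move leads to a W.
n=0: no move → L
n=1: no move → L
n=2: no move → L
n=3: no move → L
n=4: no move → L
n=5: W (go to 0, an L position)
n=6: W (go to 1, an L position)
n=7: W (go to 2, an L position)
n=8: W (go to 3, an L position)
n=9: W (go to 4, an L position)
n=10: W (go to 3, an L position)
n=11: W (go to 4, an L position)
n=12: W (go to 4, an L position)
n=13: L (options 8(W), 6(W), 5(W) are all W)
n=14: L (options 9(W), 7(W), 6(W) are all W)
n=15: L (options 10(W), 8(W), 7(W) are all W)
n=16: L (options 11(W), 9(W), 8(W) are all W)
n=17: L (options 12(W), 10(W), 9(W) are all W)
n=18: W (go to 13, an L position)
n=19: W (go to 14, an L position)
n=20: W (go to 15, an L position)
From 20 Player 1 can remove 5, leaving 15, reaching an L position.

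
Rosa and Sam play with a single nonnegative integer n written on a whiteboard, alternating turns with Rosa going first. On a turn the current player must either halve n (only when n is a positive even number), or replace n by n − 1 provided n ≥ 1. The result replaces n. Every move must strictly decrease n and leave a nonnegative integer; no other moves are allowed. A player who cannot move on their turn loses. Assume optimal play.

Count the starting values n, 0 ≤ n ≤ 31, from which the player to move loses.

16

Work bottom-up. With no move the player to move loses. Otherwise the position is W if at least one move leads to an L position for the opponent, and L if every move leads to a W.
n=0: no move → L
n=1: reaches L-position 0 → W
n=2: only reaches 1(W), which is W → L
n=3: reaches L-position 2 → W
n=4: reaches L-position 2 → W
n=5: only reaches 4(W), which is W → L
n=6: reaches L-position 5 → W
n=7: only reaches 6(W), which is W → L
n=8: reaches L-position 7 → W
n=9: only reaches 8(W), which is W → L
n=10: reaches L-position 5 → W
n=11: only reaches 10(W), which is W → L
n=12: reaches L-position 11 → W
n=13: only reaches 12(W), which is W → L
n=14: reaches L-position 7 → W
n=15: only reaches 14(W), which is W → L
n=16: reaches L-position 15 → W
n=17: only reaches 16(W), which is W → L
n=18: reaches L-position 9 → W
n=19: only reaches 18(W), which is W → L
n=20: reaches L-position 19 → W
n=21: only reaches 20(W), which is W → L
n=22: reaches L-position 11 → W
n=23: only reaches 22(W), which is W → L
n=24: reaches L-position 23 → W
n=25: only reaches 24(W), which is W → L
n=26: reaches L-position 13 → W
n=27: only reaches 26(W), which is W → L
n=28: reaches L-position 27 → W
n=29: only reaches 28(W), which is W → L
n=30: reaches L-position 15 → W
n=31: only reaches 30(W), which is W → L
L entries with 0 ≤ n ≤ 31: n = 0, 2, 5, 7, 9, 11, 13, 15, 17, 19, 21, 23, 25, 27, 29, 31; that makes 16.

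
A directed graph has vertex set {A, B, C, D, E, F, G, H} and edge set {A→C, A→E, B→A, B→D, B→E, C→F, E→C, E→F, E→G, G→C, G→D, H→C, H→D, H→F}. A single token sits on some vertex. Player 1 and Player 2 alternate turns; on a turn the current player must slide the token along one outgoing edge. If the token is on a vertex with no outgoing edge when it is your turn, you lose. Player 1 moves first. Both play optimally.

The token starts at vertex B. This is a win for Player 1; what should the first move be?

Move to A.

Build the W/L table. Terminal = L. A non-terminal position is W if it has a move to some L; otherwise it is L.
Every edge goes from a vertex to one that appears earlier in the order D, F, C, H, G, E, A, B, so processing vertices in that order labels each vertex after all of its successors.
D: no outgoing edge → L
F: no outgoing edge → L
C: →F(L), so W
H: →F(L), so W
G: →D(L), so W
E: →F(L), so W
A: →E(W), C(W) — all W, so L
B: →A(L), so W
From B, the L positions reachable in one move are: A, D. Any move reaching one of these is winning.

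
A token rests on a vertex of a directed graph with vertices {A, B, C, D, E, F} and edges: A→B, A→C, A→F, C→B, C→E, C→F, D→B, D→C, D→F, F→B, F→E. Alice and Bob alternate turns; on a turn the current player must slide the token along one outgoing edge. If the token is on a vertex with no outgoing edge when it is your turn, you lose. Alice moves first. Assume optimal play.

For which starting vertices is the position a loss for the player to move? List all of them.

Label each position W (a win for the player to move) or L (a loss). A position with no legal move is L; any other position is W exactly when some move reaches an L, and L when every move reaches a W.
Every edge goes from a vertex to one that appears earlier in the order E, B, F, C, D, A, so processing vertices in that order labels each vertex after all of its successors.
E: no outgoing edge → L
B: no outgoing edge → L
F: can move to B, which is L ⇒ W
C: can move to B, which is L ⇒ W
D: can move to B, which is L ⇒ W
A: can move to B, which is L ⇒ W
Reading off the rows marked L gives the requested list; there are 2 such vertices.

B, E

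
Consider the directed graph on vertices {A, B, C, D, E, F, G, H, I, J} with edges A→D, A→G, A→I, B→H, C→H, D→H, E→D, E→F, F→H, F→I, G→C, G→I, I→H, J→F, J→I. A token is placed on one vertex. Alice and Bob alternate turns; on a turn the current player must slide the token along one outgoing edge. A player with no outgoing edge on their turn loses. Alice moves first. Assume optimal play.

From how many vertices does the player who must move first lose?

Positions with no move are L. A position that does have a move is losing for the player to move precisely when every available move leads to a winning position for the opponent. Fill in the labels:
Every edge goes from a vertex to one that appears earlier in the order H, D, I, F, E, C, G, A, J, B, so processing vertices in that order labels each vertex after all of its successors.
H: no outgoing edge → L
D: reaches L-position H → W
I: reaches L-position H → W
F: reaches L-position H → W
E: only reaches F(W), D(W), all W → L
C: reaches L-position H → W
G: only reaches C(W), I(W), all W → L
A: reaches L-position G → W
J: only reaches F(W), I(W), all W → L
B: reaches L-position H → W
The L vertices are E, G, H, J; that is 4 in all.

4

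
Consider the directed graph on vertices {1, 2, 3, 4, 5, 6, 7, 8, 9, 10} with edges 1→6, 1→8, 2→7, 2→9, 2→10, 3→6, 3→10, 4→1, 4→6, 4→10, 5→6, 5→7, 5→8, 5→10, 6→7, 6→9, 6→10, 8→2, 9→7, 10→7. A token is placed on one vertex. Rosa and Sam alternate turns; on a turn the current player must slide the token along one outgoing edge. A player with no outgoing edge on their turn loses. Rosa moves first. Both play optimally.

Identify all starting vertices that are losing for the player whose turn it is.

Positions with no move are L. A position that does have a move is losing for the player to move precisely when every available move leads to a winning position for the opponent. Fill in the labels:
Every edge goes from a vertex to one that appears earlier in the order 7, 9, 10, 2, 6, 3, 8, 5, 1, 4, so processing vertices in that order labels each vertex after all of its successors.
7: no outgoing edge → L
9: can move to 7, which is L ⇒ W
10: can move to 7, which is L ⇒ W
2: can move to 7, which is L ⇒ W
6: can move to 7, which is L ⇒ W
3: moves to 6(W), 10(W); every one is W ⇒ L
8: the only move is to 2(W), a W ⇒ L
5: can move to 8, which is L ⇒ W
1: can move to 8, which is L ⇒ W
4: moves to 1(W), 6(W), 10(W); every one is W ⇒ L
The losing starting vertices are exactly the entries labelled L in this table (4 of them).

3, 4, 7, 8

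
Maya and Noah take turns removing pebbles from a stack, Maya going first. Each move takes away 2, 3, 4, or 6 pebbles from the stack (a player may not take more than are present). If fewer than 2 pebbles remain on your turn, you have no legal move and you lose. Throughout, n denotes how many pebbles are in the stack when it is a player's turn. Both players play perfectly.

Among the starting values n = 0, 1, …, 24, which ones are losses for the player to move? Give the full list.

0, 1, 8, 9, 16, 17, 24

Build the W/L table. Terminal = L. A non-terminal position is W if it has a move to some L; otherwise it is L.
n=0: no move → L
n=1: no move → L
n=2: →0(L), so W
n=3: →1(L), so W
n=4: →1(L), so W
n=5: →1(L), so W
n=6: →0(L), so W
n=7: →1(L), so W
n=8: →6(W), 5(W), 4(W), 2(W) — all W, so L
n=9: →7(W), 6(W), 5(W), 3(W) — all W, so L
n=10: →8(L), so W
n=11: →9(L), so W
n=12: →9(L), so W
n=13: →9(L), so W
n=14: →8(L), so W
n=15: →9(L), so W
n=16: →14(W), 13(W), 12(W), 10(W) — all W, so L
n=17: →15(W), 14(W), 13(W), 11(W) — all W, so L
n=18: →16(L), so W
n=19: →17(L), so W
n=20: →17(L), so W
n=21: →17(L), so W
n=22: →16(L), so W
n=23: →17(L), so W
n=24: →22(W), 21(W), 20(W), 18(W) — all W, so L
The losing starting values of n are exactly the entries labelled L in this table (7 of them).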